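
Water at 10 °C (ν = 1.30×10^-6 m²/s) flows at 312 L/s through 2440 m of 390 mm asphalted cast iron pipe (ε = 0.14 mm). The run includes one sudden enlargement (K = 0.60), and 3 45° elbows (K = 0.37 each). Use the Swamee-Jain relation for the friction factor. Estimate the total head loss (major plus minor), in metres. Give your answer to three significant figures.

V = 4Q/(πD²) = 2.612 m/s; V²/2g = 0.3477 m
Re = 7.84×10^5, ε/D = 3.59×10^-4 → f = 0.01642 (Swamee-Jain)
Major: h_f = f(L/D)·V²/2g = 0.01642·6256·0.3477 = 35.73 m
Minor: ΣK = 1.71; h_m = ΣK·V²/2g = 0.5945 m
Total H_L = 35.73 + 0.5945 = 36.32 m

H_L ≈ 36.3 m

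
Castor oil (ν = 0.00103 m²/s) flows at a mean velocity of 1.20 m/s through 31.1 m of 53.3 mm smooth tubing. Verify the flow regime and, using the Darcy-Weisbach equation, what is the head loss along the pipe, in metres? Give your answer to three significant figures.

h_f ≈ 44.1 m

Re = VD/ν = 1.20·0.05330/0.00103 = 62.1 → laminar (Re < 2300)
f = 64/Re = 1.031
h_f = f(L/D)V²/(2g) = 1.031·(31.1/0.05330)·1.20²/(2·9.81) = 44.14 m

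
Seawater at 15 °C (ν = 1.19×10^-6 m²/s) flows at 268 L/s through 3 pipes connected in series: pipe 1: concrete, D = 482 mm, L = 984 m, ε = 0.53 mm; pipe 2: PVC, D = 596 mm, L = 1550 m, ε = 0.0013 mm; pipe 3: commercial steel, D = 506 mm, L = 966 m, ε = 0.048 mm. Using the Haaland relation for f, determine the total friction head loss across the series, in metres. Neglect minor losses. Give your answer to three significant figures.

H ≈ 8.64 m

Pipe 1: V = 1.469 m/s, Re = 5.95×10^5, ε/D = 0.00110, f = 0.02055, h_1 = f(L/D)V²/2g = 4.613 m
Pipe 2: V = 0.9606 m/s, Re = 4.81×10^5, ε/D = 2.18×10^-6, f = 0.01318, h_2 = f(L/D)V²/2g = 1.612 m
Pipe 3: V = 1.333 m/s, Re = 5.67×10^5, ε/D = 9.49×10^-5, f = 0.01400, h_3 = f(L/D)V²/2g = 2.420 m
Series → Q common, losses add: H = Σh = 8.645 m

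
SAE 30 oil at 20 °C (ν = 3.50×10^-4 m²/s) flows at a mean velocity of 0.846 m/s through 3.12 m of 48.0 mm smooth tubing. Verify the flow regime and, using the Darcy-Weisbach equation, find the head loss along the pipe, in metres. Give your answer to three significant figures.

h_f ≈ 1.31 m

Re = VD/ν = 0.846·0.04800/3.50×10^-4 = 116 → laminar (Re < 2300)
f = 64/Re = 0.5516
h_f = f(L/D)V²/(2g) = 0.5516·(3.12/0.04800)·0.846²/(2·9.81) = 1.308 m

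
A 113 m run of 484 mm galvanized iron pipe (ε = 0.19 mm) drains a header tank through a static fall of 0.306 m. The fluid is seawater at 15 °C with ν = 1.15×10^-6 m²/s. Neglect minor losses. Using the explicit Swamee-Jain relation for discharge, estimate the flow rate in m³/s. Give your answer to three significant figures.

Swamee-Jain (Type II): Q = -0.965·√(gD⁵h_f/L)·ln[ε/(3.7D) + √(3.17ν²L/(gD³h_f))]
√(gD⁵h_f/L) = √(9.81·0.484⁵·0.306/113) = 0.02656
ε/(3.7D) = 1.06×10^-4; √(3.17ν²L/(gD³h_f)) = 3.73×10^-5
Q = -0.965·0.02656·ln(1.434×10^-4) = 0.2268 m³/s
Check: V = 1.23 m/s, Re = 5.19×10^5, f = 0.01703, h_f = 0.308 m ≈ 0.306 m ✓

Q ≈ 0.227 m³/s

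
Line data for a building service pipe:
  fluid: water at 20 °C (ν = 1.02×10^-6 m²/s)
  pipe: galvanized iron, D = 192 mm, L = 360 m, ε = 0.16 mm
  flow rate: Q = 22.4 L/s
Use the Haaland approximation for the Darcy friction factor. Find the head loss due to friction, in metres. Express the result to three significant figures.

h_f ≈ 1.18 m

V = 4Q/(πD²) = 4·0.0224/(π·0.192²) = 0.7737 m/s
Re = VD/ν = 0.7737·0.192/1.02×10^-6 = 1.46×10^5 → turbulent
ε/D = 0.16/192 = 8.33×10^-4
Haaland: f = 0.02067
h_f = f(L/D)V²/(2g) = 0.02067·(360/0.192)·0.7737²/(2·9.81) = 1.183 m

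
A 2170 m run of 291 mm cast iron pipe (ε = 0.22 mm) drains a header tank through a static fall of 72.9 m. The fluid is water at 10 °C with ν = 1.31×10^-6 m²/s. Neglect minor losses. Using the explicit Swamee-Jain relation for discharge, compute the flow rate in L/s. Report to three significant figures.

Swamee-Jain (Type II): Q = -0.965·√(gD⁵h_f/L)·ln[ε/(3.7D) + √(3.17ν²L/(gD³h_f))]
√(gD⁵h_f/L) = √(9.81·0.291⁵·72.9/2170) = 0.02622
ε/(3.7D) = 2.04×10^-4; √(3.17ν²L/(gD³h_f)) = 2.59×10^-5
Q = -0.965·0.02622·ln(2.302×10^-4) = 0.2120 m³/s
Check: V = 3.19 m/s, Re = 7.08×10^5, f = 0.01899, h_f = 73.3 m ≈ 72.9 m ✓

Q ≈ 212 L/s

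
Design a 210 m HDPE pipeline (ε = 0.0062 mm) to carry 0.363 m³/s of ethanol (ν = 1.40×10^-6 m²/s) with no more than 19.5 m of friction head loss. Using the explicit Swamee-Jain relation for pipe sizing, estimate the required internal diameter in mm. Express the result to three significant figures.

Swamee-Jain (Type III): D = 0.66·[ε^1.25·(LQ²/(gh_f))^4.75 + ν·Q^9.4·(L/(gh_f))^5.2]^0.04
LQ²/(gh_f) = 0.1447; L/(gh_f) = 1.098
Term 1 = ε^1.25·(…)^4.75 = 3.18×10^-11; Term 2 = ν·Q^9.4·(…)^5.2 = 1.66×10^-10
D = 0.66·(3.18×10^-11 + 1.66×10^-10)^0.04 = 0.2700 m = 270 mm
Check: V = 6.34 m/s, Re = 1.22×10^6, f = 0.01183, h_f = 18.8 m ≈ 19.5 m ✓

D ≈ 270 mm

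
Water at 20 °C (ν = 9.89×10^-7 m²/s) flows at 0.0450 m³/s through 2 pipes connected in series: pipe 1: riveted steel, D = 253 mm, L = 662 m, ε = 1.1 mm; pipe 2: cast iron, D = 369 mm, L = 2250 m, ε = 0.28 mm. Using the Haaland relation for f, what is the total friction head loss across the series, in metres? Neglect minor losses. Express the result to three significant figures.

Pipe 1: V = 0.8951 m/s, Re = 2.29×10^5, ε/D = 0.00435, f = 0.02959, h_1 = f(L/D)V²/2g = 3.162 m
Pipe 2: V = 0.4208 m/s, Re = 1.57×10^5, ε/D = 7.59×10^-4, f = 0.02024, h_2 = f(L/D)V²/2g = 1.114 m
Series → Q common, losses add: H = Σh = 4.276 m

H ≈ 4.28 m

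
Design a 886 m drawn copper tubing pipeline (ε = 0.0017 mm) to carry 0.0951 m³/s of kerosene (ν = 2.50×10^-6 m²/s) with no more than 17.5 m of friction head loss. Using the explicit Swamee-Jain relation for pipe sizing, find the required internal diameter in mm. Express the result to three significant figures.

D ≈ 229 mm

Swamee-Jain (Type III): D = 0.66·[ε^1.25·(LQ²/(gh_f))^4.75 + ν·Q^9.4·(L/(gh_f))^5.2]^0.04
LQ²/(gh_f) = 0.04668; L/(gh_f) = 5.161
Term 1 = ε^1.25·(…)^4.75 = 2.93×10^-14; Term 2 = ν·Q^9.4·(…)^5.2 = 3.16×10^-12
D = 0.66·(2.93×10^-14 + 3.16×10^-12)^0.04 = 0.2289 m = 229 mm
Check: V = 2.31 m/s, Re = 2.12×10^5, f = 0.01543, h_f = 16.3 m ≈ 17.5 m ✓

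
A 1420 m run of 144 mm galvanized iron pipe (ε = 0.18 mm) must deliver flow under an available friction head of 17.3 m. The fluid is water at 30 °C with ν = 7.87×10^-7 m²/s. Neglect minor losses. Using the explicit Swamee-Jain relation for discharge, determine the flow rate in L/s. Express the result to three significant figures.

Swamee-Jain (Type II): Q = -0.965·√(gD⁵h_f/L)·ln[ε/(3.7D) + √(3.17ν²L/(gD³h_f))]
√(gD⁵h_f/L) = √(9.81·0.144⁵·17.3/1420) = 0.002720
ε/(3.7D) = 3.38×10^-4; √(3.17ν²L/(gD³h_f)) = 7.42×10^-5
Q = -0.965·0.002720·ln(4.120×10^-4) = 0.02046 m³/s
Check: V = 1.26 m/s, Re = 2.30×10^5, f = 0.02197, h_f = 17.4 m ≈ 17.3 m ✓

Q ≈ 20.5 L/s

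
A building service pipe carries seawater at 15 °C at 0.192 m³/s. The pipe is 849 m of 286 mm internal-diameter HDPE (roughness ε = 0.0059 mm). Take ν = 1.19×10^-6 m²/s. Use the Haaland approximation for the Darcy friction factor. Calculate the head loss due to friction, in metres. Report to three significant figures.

V = 4Q/(πD²) = 4·0.192/(π·0.286²) = 2.989 m/s
Re = VD/ν = 2.989·0.286/1.19×10^-6 = 7.18×10^5 → turbulent
ε/D = 0.0059/286 = 2.06×10^-5
Haaland: f = 0.01257
h_f = f(L/D)V²/(2g) = 0.01257·(849/0.286)·2.989²/(2·9.81) = 16.99 m

h_f ≈ 17.0 m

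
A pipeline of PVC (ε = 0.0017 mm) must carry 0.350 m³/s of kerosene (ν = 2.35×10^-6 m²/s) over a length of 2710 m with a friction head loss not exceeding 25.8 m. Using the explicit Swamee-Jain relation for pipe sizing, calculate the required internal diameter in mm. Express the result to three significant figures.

D ≈ 434 mm

Swamee-Jain (Type III): D = 0.66·[ε^1.25·(LQ²/(gh_f))^4.75 + ν·Q^9.4·(L/(gh_f))^5.2]^0.04
LQ²/(gh_f) = 1.312; L/(gh_f) = 10.71
Term 1 = ε^1.25·(…)^4.75 = 2.23×10^-7; Term 2 = ν·Q^9.4·(…)^5.2 = 2.75×10^-5
D = 0.66·(2.23×10^-7 + 2.75×10^-5)^0.04 = 0.4338 m = 434 mm
Check: V = 2.37 m/s, Re = 4.37×10^5, f = 0.01347, h_f = 24.1 m ≈ 25.8 m ✓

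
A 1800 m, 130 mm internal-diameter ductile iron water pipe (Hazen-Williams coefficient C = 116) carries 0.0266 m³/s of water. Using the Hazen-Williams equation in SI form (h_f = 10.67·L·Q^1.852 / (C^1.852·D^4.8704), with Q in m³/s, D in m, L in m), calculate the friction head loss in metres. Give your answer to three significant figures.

h_f = 10.67·1800·0.0266^1.852 / (116^1.852·0.130^4.8704) = 72.18 m

h_f ≈ 72.2 m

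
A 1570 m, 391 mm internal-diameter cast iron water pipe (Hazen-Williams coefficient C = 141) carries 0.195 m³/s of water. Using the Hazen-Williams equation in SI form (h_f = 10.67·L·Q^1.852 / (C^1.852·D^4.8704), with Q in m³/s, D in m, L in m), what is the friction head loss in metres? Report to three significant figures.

h_f ≈ 8.22 m

h_f = 10.67·1570·0.195^1.852 / (141^1.852·0.391^4.8704) = 8.225 m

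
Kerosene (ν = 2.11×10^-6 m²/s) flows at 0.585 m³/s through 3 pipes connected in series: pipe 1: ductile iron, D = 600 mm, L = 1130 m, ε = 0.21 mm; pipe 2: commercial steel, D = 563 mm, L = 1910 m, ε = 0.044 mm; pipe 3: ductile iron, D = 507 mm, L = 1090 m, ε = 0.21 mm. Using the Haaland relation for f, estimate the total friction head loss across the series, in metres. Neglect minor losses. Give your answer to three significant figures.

Pipe 1: V = 2.069 m/s, Re = 5.88×10^5, ε/D = 3.50×10^-4, f = 0.01640, h_1 = f(L/D)V²/2g = 6.738 m
Pipe 2: V = 2.350 m/s, Re = 6.27×10^5, ε/D = 7.82×10^-5, f = 0.01363, h_2 = f(L/D)V²/2g = 13.02 m
Pipe 3: V = 2.898 m/s, Re = 6.96×10^5, ε/D = 4.14×10^-4, f = 0.01676, h_3 = f(L/D)V²/2g = 15.42 m
Series → Q common, losses add: H = Σh = 35.17 m

H ≈ 35.2 m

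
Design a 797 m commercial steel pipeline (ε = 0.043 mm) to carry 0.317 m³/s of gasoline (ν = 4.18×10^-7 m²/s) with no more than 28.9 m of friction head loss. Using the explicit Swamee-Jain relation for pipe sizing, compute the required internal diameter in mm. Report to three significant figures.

Swamee-Jain (Type III): D = 0.66·[ε^1.25·(LQ²/(gh_f))^4.75 + ν·Q^9.4·(L/(gh_f))^5.2]^0.04
LQ²/(gh_f) = 0.2825; L/(gh_f) = 2.811
Term 1 = ε^1.25·(…)^4.75 = 8.59×10^-9; Term 2 = ν·Q^9.4·(…)^5.2 = 1.84×10^-9
D = 0.66·(8.59×10^-9 + 1.84×10^-9)^0.04 = 0.3164 m = 316 mm
Check: V = 4.03 m/s, Re = 3.05×10^6, f = 0.01324, h_f = 27.6 m ≈ 28.9 m ✓

D ≈ 316 mm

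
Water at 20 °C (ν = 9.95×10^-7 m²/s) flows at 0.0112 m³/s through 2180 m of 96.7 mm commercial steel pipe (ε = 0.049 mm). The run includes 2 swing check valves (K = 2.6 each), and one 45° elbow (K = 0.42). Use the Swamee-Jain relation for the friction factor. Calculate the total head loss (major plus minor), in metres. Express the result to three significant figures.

V = 4Q/(πD²) = 1.525 m/s; V²/2g = 0.1185 m
Re = 1.48×10^5, ε/D = 5.07×10^-4 → f = 0.01953 (Swamee-Jain)
Major: h_f = f(L/D)·V²/2g = 0.01953·22544·0.1185 = 52.19 m
Minor: ΣK = 5.62; h_m = ΣK·V²/2g = 0.6662 m
Total H_L = 52.19 + 0.6662 = 52.86 m

H_L ≈ 52.9 m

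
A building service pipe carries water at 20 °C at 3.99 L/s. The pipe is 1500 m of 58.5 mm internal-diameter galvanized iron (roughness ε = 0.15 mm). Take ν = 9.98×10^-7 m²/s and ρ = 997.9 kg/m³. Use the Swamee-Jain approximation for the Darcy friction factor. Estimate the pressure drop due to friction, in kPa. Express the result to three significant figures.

Δp ≈ 759 kPa

V = 4Q/(πD²) = 4·0.00399/(π·0.0585²) = 1.484 m/s
Re = VD/ν = 1.484·0.0585/9.98×10^-7 = 8.70×10^4 → turbulent
ε/D = 0.15/58.5 = 0.00256
Swamee-Jain: f = 0.02694
h_f = f(L/D)V²/(2g) = 0.02694·(1500/0.0585)·1.484²/(2·9.81) = 77.58 m
Δp = ρg·h_f = 997.9·9.81·77.58 = 759.5 kPa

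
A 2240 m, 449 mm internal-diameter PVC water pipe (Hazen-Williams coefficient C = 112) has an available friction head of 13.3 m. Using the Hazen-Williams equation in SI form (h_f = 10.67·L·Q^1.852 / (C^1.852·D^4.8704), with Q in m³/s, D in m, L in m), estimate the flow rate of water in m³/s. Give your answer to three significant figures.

Rearranging: Q = [h_f·C^1.852·D^4.8704 / (10.67·L)]^(1/1.852)
Q = [13.3·112^1.852·0.449^4.8704 / (10.67·2240)]^0.540 = 0.2384 m³/s

Q ≈ 0.238 m³/s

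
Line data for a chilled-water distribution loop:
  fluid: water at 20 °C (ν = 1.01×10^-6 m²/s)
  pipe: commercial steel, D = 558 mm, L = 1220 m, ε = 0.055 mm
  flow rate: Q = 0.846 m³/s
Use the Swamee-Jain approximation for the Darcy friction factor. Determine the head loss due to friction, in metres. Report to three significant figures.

h_f ≈ 17.2 m

V = 4Q/(πD²) = 4·0.846/(π·0.558²) = 3.459 m/s
Re = VD/ν = 3.459·0.558/1.01×10^-6 = 1.91×10^6 → turbulent
ε/D = 0.055/558 = 9.86×10^-5
Swamee-Jain: f = 0.01289
h_f = f(L/D)V²/(2g) = 0.01289·(1220/0.558)·3.459²/(2·9.81) = 17.19 m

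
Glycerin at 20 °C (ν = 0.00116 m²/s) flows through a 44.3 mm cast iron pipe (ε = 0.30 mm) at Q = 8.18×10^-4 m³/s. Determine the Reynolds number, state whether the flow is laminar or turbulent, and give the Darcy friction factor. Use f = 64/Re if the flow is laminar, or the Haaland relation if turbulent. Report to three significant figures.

Re ≈ 20.3; laminar; f = 64/Re ≈ 3.16

V = 4Q/(πD²) = 0.5307 m/s
Re = VD/ν = 0.5307·0.0443/0.00116 = 20.3
Re < 2300 → laminar → f = 64/Re = 3.158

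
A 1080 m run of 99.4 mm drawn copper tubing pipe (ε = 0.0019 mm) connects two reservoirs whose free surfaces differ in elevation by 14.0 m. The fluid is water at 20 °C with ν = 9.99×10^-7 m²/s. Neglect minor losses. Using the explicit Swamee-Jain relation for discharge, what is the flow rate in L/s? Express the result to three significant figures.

Q ≈ 9.34 L/s

Swamee-Jain (Type II): Q = -0.965·√(gD⁵h_f/L)·ln[ε/(3.7D) + √(3.17ν²L/(gD³h_f))]
√(gD⁵h_f/L) = √(9.81·0.0994⁵·14.0/1080) = 0.001111
ε/(3.7D) = 5.17×10^-6; √(3.17ν²L/(gD³h_f)) = 1.59×10^-4
Q = -0.965·0.001111·ln(1.643×10^-4) = 0.009341 m³/s
Check: V = 1.20 m/s, Re = 1.20×10^5, f = 0.01734, h_f = 13.9 m ≈ 14.0 m ✓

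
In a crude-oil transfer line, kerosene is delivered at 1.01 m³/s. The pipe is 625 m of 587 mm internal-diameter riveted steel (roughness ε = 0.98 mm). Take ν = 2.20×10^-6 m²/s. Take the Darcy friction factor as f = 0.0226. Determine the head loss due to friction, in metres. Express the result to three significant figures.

V = 4Q/(πD²) = 4·1.01/(π·0.587²) = 3.732 m/s
h_f = f(L/D)V²/(2g) = 0.02260·(625/0.587)·3.732²/(2·9.81) = 17.08 m

h_f ≈ 17.1 m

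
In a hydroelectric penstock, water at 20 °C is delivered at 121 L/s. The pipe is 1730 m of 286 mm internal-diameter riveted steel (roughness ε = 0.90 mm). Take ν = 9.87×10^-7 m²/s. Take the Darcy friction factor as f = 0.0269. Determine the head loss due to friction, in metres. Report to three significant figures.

h_f ≈ 29.4 m

V = 4Q/(πD²) = 4·0.121/(π·0.286²) = 1.883 m/s
h_f = f(L/D)V²/(2g) = 0.02690·(1730/0.286)·1.883²/(2·9.81) = 29.42 m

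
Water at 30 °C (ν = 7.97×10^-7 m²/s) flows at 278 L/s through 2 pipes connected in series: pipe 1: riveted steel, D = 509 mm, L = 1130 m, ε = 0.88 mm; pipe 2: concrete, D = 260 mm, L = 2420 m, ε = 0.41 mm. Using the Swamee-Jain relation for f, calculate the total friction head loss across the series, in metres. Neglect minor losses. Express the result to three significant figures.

Pipe 1: V = 1.366 m/s, Re = 8.73×10^5, ε/D = 0.00173, f = 0.02286, h_1 = f(L/D)V²/2g = 4.828 m
Pipe 2: V = 5.236 m/s, Re = 1.71×10^6, ε/D = 0.00158, f = 0.02219, h_2 = f(L/D)V²/2g = 288.7 m
Series → Q common, losses add: H = Σh = 293.5 m

H ≈ 293 m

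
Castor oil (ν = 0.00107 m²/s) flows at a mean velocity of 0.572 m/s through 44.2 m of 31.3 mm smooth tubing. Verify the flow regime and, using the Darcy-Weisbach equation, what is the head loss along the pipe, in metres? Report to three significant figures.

h_f ≈ 90.1 m

Re = VD/ν = 0.572·0.03130/0.00107 = 16.7 → laminar (Re < 2300)
f = 64/Re = 3.825
h_f = f(L/D)V²/(2g) = 3.825·(44.2/0.03130)·0.572²/(2·9.81) = 90.07 m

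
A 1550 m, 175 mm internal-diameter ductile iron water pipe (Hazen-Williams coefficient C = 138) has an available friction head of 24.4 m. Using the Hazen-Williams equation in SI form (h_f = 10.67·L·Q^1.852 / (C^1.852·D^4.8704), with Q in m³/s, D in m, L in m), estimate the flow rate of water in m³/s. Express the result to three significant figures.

Q ≈ 0.0417 m³/s

Rearranging: Q = [h_f·C^1.852·D^4.8704 / (10.67·L)]^(1/1.852)
Q = [24.4·138^1.852·0.175^4.8704 / (10.67·1550)]^0.540 = 0.04174 m³/s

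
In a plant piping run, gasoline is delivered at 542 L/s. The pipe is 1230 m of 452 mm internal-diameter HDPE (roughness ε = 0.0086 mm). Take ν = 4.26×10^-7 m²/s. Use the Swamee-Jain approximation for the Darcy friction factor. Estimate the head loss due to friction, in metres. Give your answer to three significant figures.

V = 4Q/(πD²) = 4·0.542/(π·0.452²) = 3.378 m/s
Re = VD/ν = 3.378·0.452/4.26×10^-7 = 3.58×10^6 → turbulent
ε/D = 0.0086/452 = 1.90×10^-5
Swamee-Jain: f = 0.01038
h_f = f(L/D)V²/(2g) = 0.01038·(1230/0.452)·3.378²/(2·9.81) = 16.43 m

h_f ≈ 16.4 m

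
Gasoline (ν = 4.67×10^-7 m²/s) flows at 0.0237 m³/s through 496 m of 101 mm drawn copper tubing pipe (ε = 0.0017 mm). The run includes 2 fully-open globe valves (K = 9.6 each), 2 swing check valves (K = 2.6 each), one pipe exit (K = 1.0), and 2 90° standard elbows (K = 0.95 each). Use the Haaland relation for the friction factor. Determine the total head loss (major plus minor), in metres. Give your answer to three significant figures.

H_L ≈ 40.1 m

V = 4Q/(πD²) = 2.958 m/s; V²/2g = 0.4460 m
Re = 6.40×10^5, ε/D = 1.68×10^-5 → f = 0.01274 (Haaland)
Major: h_f = f(L/D)·V²/2g = 0.01274·4911·0.4460 = 27.90 m
Minor: ΣK = 27.3; h_m = ΣK·V²/2g = 12.18 m
Total H_L = 27.90 + 12.18 = 40.08 m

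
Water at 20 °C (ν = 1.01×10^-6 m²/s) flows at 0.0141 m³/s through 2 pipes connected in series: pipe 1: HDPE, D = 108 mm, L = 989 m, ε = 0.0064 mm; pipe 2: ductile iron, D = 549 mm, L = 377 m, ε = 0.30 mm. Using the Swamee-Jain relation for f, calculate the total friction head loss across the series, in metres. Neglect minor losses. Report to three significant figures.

Pipe 1: V = 1.539 m/s, Re = 1.65×10^5, ε/D = 5.93×10^-5, f = 0.01661, h_1 = f(L/D)V²/2g = 18.37 m
Pipe 2: V = 0.05956 m/s, Re = 3.24×10^4, ε/D = 5.46×10^-4, f = 0.02460, h_2 = f(L/D)V²/2g = 0.003054 m
Series → Q common, losses add: H = Σh = 18.37 m

H ≈ 18.4 m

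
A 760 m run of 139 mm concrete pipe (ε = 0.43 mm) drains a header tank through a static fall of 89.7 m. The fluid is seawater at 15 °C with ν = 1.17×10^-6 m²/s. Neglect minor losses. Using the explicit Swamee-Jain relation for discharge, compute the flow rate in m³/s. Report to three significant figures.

Swamee-Jain (Type II): Q = -0.965·√(gD⁵h_f/L)·ln[ε/(3.7D) + √(3.17ν²L/(gD³h_f))]
√(gD⁵h_f/L) = √(9.81·0.139⁵·89.7/760) = 0.007751
ε/(3.7D) = 8.36×10^-4; √(3.17ν²L/(gD³h_f)) = 3.74×10^-5
Q = -0.965·0.007751·ln(8.734×10^-4) = 0.05268 m³/s
Check: V = 3.47 m/s, Re = 4.12×10^5, f = 0.02684, h_f = 90.1 m ≈ 89.7 m ✓

Q ≈ 0.0527 m³/s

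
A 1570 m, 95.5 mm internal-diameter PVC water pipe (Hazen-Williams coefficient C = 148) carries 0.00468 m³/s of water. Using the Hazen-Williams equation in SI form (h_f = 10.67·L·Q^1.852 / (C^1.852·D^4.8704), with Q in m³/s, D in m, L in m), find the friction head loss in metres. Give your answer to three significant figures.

h_f ≈ 7.21 m

h_f = 10.67·1570·0.00468^1.852 / (148^1.852·0.0955^4.8704) = 7.208 m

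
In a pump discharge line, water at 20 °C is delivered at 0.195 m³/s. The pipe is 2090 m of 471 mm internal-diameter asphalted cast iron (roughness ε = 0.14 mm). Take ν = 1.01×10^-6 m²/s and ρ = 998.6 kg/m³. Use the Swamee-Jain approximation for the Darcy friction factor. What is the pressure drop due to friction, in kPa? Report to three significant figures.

V = 4Q/(πD²) = 4·0.195/(π·0.471²) = 1.119 m/s
Re = VD/ν = 1.119·0.471/1.01×10^-6 = 5.22×10^5 → turbulent
ε/D = 0.14/471 = 2.97×10^-4
Swamee-Jain: f = 0.01630
h_f = f(L/D)V²/(2g) = 0.01630·(2090/0.471)·1.119²/(2·9.81) = 4.619 m
Δp = ρg·h_f = 998.6·9.81·4.619 = 45.24 kPa

Δp ≈ 45.2 kPa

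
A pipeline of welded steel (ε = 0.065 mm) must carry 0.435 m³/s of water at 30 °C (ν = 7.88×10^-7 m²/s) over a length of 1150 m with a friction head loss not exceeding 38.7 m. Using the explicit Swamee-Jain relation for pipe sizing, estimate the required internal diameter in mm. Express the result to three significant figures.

Swamee-Jain (Type III): D = 0.66·[ε^1.25·(LQ²/(gh_f))^4.75 + ν·Q^9.4·(L/(gh_f))^5.2]^0.04
LQ²/(gh_f) = 0.5732; L/(gh_f) = 3.029
Term 1 = ε^1.25·(…)^4.75 = 4.15×10^-7; Term 2 = ν·Q^9.4·(…)^5.2 = 1.00×10^-7
D = 0.66·(4.15×10^-7 + 1.00×10^-7)^0.04 = 0.3698 m = 370 mm
Check: V = 4.05 m/s, Re = 1.90×10^6, f = 0.01404, h_f = 36.5 m ≈ 38.7 m ✓

D ≈ 370 mm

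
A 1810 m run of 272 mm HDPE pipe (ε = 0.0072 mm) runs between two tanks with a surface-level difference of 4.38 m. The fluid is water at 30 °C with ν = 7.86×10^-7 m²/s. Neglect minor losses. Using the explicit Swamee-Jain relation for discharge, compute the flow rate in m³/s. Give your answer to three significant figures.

Swamee-Jain (Type II): Q = -0.965·√(gD⁵h_f/L)·ln[ε/(3.7D) + √(3.17ν²L/(gD³h_f))]
√(gD⁵h_f/L) = √(9.81·0.272⁵·4.38/1810) = 0.005945
ε/(3.7D) = 7.15×10^-6; √(3.17ν²L/(gD³h_f)) = 6.40×10^-5
Q = -0.965·0.005945·ln(7.118×10^-5) = 0.05479 m³/s
Check: V = 0.943 m/s, Re = 3.26×10^5, f = 0.01447, h_f = 4.36 m ≈ 4.38 m ✓

Q ≈ 0.0548 m³/s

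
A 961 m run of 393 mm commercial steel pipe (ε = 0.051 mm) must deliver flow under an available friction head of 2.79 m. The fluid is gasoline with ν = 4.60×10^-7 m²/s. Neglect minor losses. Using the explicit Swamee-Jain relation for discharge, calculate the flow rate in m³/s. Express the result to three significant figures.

Swamee-Jain (Type II): Q = -0.965·√(gD⁵h_f/L)·ln[ε/(3.7D) + √(3.17ν²L/(gD³h_f))]
√(gD⁵h_f/L) = √(9.81·0.393⁵·2.79/961) = 0.01634
ε/(3.7D) = 3.51×10^-5; √(3.17ν²L/(gD³h_f)) = 1.97×10^-5
Q = -0.965·0.01634·ln(5.477×10^-5) = 0.1547 m³/s
Check: V = 1.28 m/s, Re = 1.09×10^6, f = 0.01384, h_f = 2.81 m ≈ 2.79 m ✓

Q ≈ 0.155 m³/s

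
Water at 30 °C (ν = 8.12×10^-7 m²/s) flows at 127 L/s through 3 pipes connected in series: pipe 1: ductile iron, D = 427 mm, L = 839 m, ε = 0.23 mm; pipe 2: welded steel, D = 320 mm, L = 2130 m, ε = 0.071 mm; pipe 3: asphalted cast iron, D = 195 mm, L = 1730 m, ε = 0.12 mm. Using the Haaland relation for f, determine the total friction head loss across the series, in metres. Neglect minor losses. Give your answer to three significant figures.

H ≈ 161 m

Pipe 1: V = 0.8869 m/s, Re = 4.66×10^5, ε/D = 5.39×10^-4, f = 0.01787, h_1 = f(L/D)V²/2g = 1.408 m
Pipe 2: V = 1.579 m/s, Re = 6.22×10^5, ε/D = 2.22×10^-4, f = 0.01525, h_2 = f(L/D)V²/2g = 12.90 m
Pipe 3: V = 4.253 m/s, Re = 1.02×10^6, ε/D = 6.15×10^-4, f = 0.01791, h_3 = f(L/D)V²/2g = 146.5 m
Series → Q common, losses add: H = Σh = 160.8 m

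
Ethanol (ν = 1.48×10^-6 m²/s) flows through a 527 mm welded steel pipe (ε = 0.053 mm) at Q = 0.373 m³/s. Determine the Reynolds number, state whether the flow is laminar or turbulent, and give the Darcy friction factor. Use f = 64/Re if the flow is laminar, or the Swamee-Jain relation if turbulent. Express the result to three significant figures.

V = 4Q/(πD²) = 1.710 m/s
Re = VD/ν = 1.710·0.527/1.48×10^-6 = 6.09×10^5
Re > 4000 → turbulent; ε/D = 1.01×10^-4
Swamee-Jain: f = 0.01416

Re ≈ 6.09×10^5; turbulent; f ≈ 0.0142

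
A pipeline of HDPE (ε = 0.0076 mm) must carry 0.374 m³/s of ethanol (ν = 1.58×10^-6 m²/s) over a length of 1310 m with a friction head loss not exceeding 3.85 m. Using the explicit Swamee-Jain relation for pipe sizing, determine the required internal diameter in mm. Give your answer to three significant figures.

D ≈ 560 mm

Swamee-Jain (Type III): D = 0.66·[ε^1.25·(LQ²/(gh_f))^4.75 + ν·Q^9.4·(L/(gh_f))^5.2]^0.04
LQ²/(gh_f) = 4.852; L/(gh_f) = 34.68
Term 1 = ε^1.25·(…)^4.75 = 7.23×10^-4; Term 2 = ν·Q^9.4·(…)^5.2 = 0.0156
D = 0.66·(7.23×10^-4 + 0.0156)^0.04 = 0.5598 m = 560 mm
Check: V = 1.52 m/s, Re = 5.38×10^5, f = 0.01315, h_f = 3.62 m ≈ 3.85 m ✓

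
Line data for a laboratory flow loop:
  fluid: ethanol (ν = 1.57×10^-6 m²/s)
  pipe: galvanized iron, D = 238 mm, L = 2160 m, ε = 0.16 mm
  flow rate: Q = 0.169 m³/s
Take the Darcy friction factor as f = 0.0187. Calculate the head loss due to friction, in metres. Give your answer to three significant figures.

V = 4Q/(πD²) = 4·0.169/(π·0.238²) = 3.799 m/s
h_f = f(L/D)V²/(2g) = 0.01870·(2160/0.238)·3.799²/(2·9.81) = 124.8 m

h_f ≈ 125 m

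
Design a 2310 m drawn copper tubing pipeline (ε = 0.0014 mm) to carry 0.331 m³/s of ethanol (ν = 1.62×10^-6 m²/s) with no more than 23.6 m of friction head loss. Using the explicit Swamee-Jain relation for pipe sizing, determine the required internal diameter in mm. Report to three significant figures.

Swamee-Jain (Type III): D = 0.66·[ε^1.25·(LQ²/(gh_f))^4.75 + ν·Q^9.4·(L/(gh_f))^5.2]^0.04
LQ²/(gh_f) = 1.093; L/(gh_f) = 9.978
Term 1 = ε^1.25·(…)^4.75 = 7.35×10^-8; Term 2 = ν·Q^9.4·(…)^5.2 = 7.78×10^-6
D = 0.66·(7.35×10^-8 + 7.78×10^-6)^0.04 = 0.4124 m = 412 mm
Check: V = 2.48 m/s, Re = 6.31×10^5, f = 0.01263, h_f = 22.1 m ≈ 23.6 m ✓

D ≈ 412 mm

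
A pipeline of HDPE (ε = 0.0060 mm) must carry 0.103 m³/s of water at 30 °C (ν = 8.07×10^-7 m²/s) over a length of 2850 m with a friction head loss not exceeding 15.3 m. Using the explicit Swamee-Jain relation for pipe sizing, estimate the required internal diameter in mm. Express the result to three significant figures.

D ≈ 296 mm

Swamee-Jain (Type III): D = 0.66·[ε^1.25·(LQ²/(gh_f))^4.75 + ν·Q^9.4·(L/(gh_f))^5.2]^0.04
LQ²/(gh_f) = 0.2014; L/(gh_f) = 18.99
Term 1 = ε^1.25·(…)^4.75 = 1.47×10^-10; Term 2 = ν·Q^9.4·(…)^5.2 = 1.89×10^-9
D = 0.66·(1.47×10^-10 + 1.89×10^-9)^0.04 = 0.2964 m = 296 mm
Check: V = 1.49 m/s, Re = 5.48×10^5, f = 0.01321, h_f = 14.4 m ≈ 15.3 m ✓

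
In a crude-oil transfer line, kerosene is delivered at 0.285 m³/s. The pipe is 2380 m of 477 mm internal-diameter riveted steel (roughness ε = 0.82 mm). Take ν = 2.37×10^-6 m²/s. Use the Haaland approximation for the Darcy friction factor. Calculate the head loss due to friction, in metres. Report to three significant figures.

h_f ≈ 14.9 m

V = 4Q/(πD²) = 4·0.285/(π·0.477²) = 1.595 m/s
Re = VD/ν = 1.595·0.477/2.37×10^-6 = 3.21×10^5 → turbulent
ε/D = 0.82/477 = 0.00172
Haaland: f = 0.02310
h_f = f(L/D)V²/(2g) = 0.02310·(2380/0.477)·1.595²/(2·9.81) = 14.94 m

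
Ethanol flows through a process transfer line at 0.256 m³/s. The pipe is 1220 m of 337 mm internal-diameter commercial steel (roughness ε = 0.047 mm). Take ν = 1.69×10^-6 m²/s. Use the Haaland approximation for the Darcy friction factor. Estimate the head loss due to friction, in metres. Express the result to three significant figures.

V = 4Q/(πD²) = 4·0.256/(π·0.337²) = 2.870 m/s
Re = VD/ν = 2.870·0.337/1.69×10^-6 = 5.72×10^5 → turbulent
ε/D = 0.047/337 = 1.39×10^-4
Haaland: f = 0.01450
h_f = f(L/D)V²/(2g) = 0.01450·(1220/0.337)·2.870²/(2·9.81) = 22.04 m

h_f ≈ 22.0 m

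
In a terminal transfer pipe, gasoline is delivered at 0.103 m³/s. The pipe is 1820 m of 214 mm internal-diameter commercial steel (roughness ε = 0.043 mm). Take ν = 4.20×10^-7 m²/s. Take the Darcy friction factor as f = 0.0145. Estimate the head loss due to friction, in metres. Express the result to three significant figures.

h_f ≈ 51.5 m

V = 4Q/(πD²) = 4·0.103/(π·0.214²) = 2.864 m/s
h_f = f(L/D)V²/(2g) = 0.01450·(1820/0.214)·2.864²/(2·9.81) = 51.54 m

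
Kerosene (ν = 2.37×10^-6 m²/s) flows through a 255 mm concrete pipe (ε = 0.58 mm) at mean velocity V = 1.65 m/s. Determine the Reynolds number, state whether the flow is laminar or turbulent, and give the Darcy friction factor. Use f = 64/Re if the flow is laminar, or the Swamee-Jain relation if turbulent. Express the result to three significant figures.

Re ≈ 1.78×10^5; turbulent; f ≈ 0.0253

Re = VD/ν = 1.650·0.255/2.37×10^-6 = 1.78×10^5
Re > 4000 → turbulent; ε/D = 0.00227
Swamee-Jain: f = 0.02534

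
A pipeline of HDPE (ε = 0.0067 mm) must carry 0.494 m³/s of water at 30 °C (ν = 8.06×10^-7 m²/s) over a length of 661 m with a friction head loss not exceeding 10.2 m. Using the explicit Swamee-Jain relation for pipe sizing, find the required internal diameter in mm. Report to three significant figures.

D ≈ 430 mm

Swamee-Jain (Type III): D = 0.66·[ε^1.25·(LQ²/(gh_f))^4.75 + ν·Q^9.4·(L/(gh_f))^5.2]^0.04
LQ²/(gh_f) = 1.612; L/(gh_f) = 6.606
Term 1 = ε^1.25·(…)^4.75 = 3.29×10^-6; Term 2 = ν·Q^9.4·(…)^5.2 = 1.95×10^-5
D = 0.66·(3.29×10^-6 + 1.95×10^-5)^0.04 = 0.4304 m = 430 mm
Check: V = 3.40 m/s, Re = 1.81×10^6, f = 0.01106, h_f = 9.98 m ≈ 10.2 m ✓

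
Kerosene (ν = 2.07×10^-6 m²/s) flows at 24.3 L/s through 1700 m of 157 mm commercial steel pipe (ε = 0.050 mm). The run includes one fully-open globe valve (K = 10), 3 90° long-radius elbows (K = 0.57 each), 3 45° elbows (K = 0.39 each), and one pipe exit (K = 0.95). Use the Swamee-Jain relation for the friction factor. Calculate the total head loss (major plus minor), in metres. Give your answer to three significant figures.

V = 4Q/(πD²) = 1.255 m/s; V²/2g = 0.08030 m
Re = 9.52×10^4, ε/D = 3.18×10^-4 → f = 0.01973 (Swamee-Jain)
Major: h_f = f(L/D)·V²/2g = 0.01973·10828·0.08030 = 17.16 m
Minor: ΣK = 13.8; h_m = ΣK·V²/2g = 1.111 m
Total H_L = 17.16 + 1.111 = 18.27 m

H_L ≈ 18.3 m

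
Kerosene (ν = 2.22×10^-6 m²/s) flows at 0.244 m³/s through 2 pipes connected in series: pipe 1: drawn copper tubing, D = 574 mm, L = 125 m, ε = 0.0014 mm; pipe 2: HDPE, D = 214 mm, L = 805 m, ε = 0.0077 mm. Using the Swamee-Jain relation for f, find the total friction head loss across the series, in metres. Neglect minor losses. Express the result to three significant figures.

H ≈ 116 m

Pipe 1: V = 0.9429 m/s, Re = 2.44×10^5, ε/D = 2.44×10^-6, f = 0.01497, h_1 = f(L/D)V²/2g = 0.1478 m
Pipe 2: V = 6.784 m/s, Re = 6.54×10^5, ε/D = 3.60×10^-5, f = 0.01313, h_2 = f(L/D)V²/2g = 115.8 m
Series → Q common, losses add: H = Σh = 116.0 m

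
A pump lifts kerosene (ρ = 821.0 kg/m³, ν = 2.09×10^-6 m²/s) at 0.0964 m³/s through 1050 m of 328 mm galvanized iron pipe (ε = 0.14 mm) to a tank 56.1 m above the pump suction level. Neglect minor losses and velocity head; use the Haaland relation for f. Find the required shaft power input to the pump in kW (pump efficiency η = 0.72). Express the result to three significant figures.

V = 4Q/(πD²) = 1.141 m/s; Re = 1.79×10^5; ε/D = 4.27×10^-4; f = 0.01844
h_f = f(L/D)V²/2g = 3.916 m
Total head H = z + h_f = 56.1 + 3.916 = 60.02 m
P_hyd = ρgQH = 821.0·9.81·0.0964·60.02 = 46.60 kW
P_shaft = P_hyd/η = 46.60/0.72 = 64.72 kW

P_shaft ≈ 64.7 kW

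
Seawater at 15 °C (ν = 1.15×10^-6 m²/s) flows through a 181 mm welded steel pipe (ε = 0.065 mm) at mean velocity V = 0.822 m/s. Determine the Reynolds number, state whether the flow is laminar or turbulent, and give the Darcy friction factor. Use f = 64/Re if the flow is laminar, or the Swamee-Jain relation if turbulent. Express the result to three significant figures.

Re = VD/ν = 0.8220·0.181/1.15×10^-6 = 1.29×10^5
Re > 4000 → turbulent; ε/D = 3.59×10^-4
Swamee-Jain: f = 0.01910

Re ≈ 1.29×10^5; turbulent; f ≈ 0.0191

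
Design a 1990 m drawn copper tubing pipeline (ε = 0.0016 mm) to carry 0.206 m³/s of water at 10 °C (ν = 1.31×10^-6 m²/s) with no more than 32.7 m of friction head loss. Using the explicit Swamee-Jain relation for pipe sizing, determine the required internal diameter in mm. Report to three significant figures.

D ≈ 310 mm

Swamee-Jain (Type III): D = 0.66·[ε^1.25·(LQ²/(gh_f))^4.75 + ν·Q^9.4·(L/(gh_f))^5.2]^0.04
LQ²/(gh_f) = 0.2633; L/(gh_f) = 6.203
Term 1 = ε^1.25·(…)^4.75 = 1.00×10^-10; Term 2 = ν·Q^9.4·(…)^5.2 = 6.16×10^-9
D = 0.66·(1.00×10^-10 + 6.16×10^-9)^0.04 = 0.3100 m = 310 mm
Check: V = 2.73 m/s, Re = 6.46×10^5, f = 0.01261, h_f = 30.7 m ≈ 32.7 m ✓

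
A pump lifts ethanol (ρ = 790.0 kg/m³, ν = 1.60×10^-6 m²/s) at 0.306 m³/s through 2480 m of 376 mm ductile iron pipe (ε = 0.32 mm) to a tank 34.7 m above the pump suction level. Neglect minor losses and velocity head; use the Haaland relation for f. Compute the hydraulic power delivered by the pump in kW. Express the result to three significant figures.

V = 4Q/(πD²) = 2.756 m/s; Re = 6.48×10^5; ε/D = 8.51×10^-4; f = 0.01938
h_f = f(L/D)V²/2g = 49.48 m
Total head H = z + h_f = 34.7 + 49.48 = 84.18 m
P_hyd = ρgQH = 790.0·9.81·0.306·84.18 = 199.6 kW

P_hyd ≈ 200 kW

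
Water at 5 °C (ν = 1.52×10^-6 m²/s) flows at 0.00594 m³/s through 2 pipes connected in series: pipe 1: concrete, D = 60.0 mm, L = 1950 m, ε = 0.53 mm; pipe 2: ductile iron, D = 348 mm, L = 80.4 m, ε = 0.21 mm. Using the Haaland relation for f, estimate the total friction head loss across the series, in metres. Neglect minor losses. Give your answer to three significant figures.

Pipe 1: V = 2.101 m/s, Re = 8.29×10^4, ε/D = 0.00883, f = 0.03716, h_1 = f(L/D)V²/2g = 271.7 m
Pipe 2: V = 0.06245 m/s, Re = 1.43×10^4, ε/D = 6.03×10^-4, f = 0.02898, h_2 = f(L/D)V²/2g = 0.001331 m
Series → Q common, losses add: H = Σh = 271.7 m

H ≈ 272 m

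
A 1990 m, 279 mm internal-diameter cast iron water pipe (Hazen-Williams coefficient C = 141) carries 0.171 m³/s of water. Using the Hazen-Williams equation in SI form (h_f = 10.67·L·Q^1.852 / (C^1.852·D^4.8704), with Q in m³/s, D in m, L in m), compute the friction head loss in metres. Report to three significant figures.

h_f = 10.67·1990·0.171^1.852 / (141^1.852·0.279^4.8704) = 42.30 m

h_f ≈ 42.3 m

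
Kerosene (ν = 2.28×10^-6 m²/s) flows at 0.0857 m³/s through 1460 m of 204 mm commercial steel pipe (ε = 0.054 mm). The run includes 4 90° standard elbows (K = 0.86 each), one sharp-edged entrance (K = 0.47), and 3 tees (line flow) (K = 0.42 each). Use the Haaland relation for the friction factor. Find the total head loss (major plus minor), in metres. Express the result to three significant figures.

H_L ≈ 44.4 m

V = 4Q/(πD²) = 2.622 m/s; V²/2g = 0.3504 m
Re = 2.35×10^5, ε/D = 2.65×10^-4 → f = 0.01698 (Haaland)
Major: h_f = f(L/D)·V²/2g = 0.01698·7157·0.3504 = 42.57 m
Minor: ΣK = 5.17; h_m = ΣK·V²/2g = 1.812 m
Total H_L = 42.57 + 1.812 = 44.38 m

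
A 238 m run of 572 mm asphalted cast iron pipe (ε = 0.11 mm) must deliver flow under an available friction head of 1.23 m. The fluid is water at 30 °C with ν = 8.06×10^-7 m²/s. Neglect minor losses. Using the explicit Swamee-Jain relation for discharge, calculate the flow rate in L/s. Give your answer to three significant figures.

Q ≈ 517 L/s

Swamee-Jain (Type II): Q = -0.965·√(gD⁵h_f/L)·ln[ε/(3.7D) + √(3.17ν²L/(gD³h_f))]
√(gD⁵h_f/L) = √(9.81·0.572⁵·1.23/238) = 0.05572
ε/(3.7D) = 5.20×10^-5; √(3.17ν²L/(gD³h_f)) = 1.47×10^-5
Q = -0.965·0.05572·ln(6.671×10^-5) = 0.5170 m³/s
Check: V = 2.01 m/s, Re = 1.43×10^6, f = 0.01442, h_f = 1.24 m ≈ 1.23 m ✓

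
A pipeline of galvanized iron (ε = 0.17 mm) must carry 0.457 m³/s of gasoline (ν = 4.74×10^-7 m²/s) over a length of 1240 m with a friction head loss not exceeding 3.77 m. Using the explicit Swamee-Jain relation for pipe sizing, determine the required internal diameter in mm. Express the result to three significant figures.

Swamee-Jain (Type III): D = 0.66·[ε^1.25·(LQ²/(gh_f))^4.75 + ν·Q^9.4·(L/(gh_f))^5.2]^0.04
LQ²/(gh_f) = 7.002; L/(gh_f) = 33.53
Term 1 = ε^1.25·(…)^4.75 = 0.201; Term 2 = ν·Q^9.4·(…)^5.2 = 0.0258
D = 0.66·(0.201 + 0.0258)^0.04 = 0.6220 m = 622 mm
Check: V = 1.50 m/s, Re = 1.97×10^6, f = 0.01514, h_f = 3.48 m ≈ 3.77 m ✓

D ≈ 622 mm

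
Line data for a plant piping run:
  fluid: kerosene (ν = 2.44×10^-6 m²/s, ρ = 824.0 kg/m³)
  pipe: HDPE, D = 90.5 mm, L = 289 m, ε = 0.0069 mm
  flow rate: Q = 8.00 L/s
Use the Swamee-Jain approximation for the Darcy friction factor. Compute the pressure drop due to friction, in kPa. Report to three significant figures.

Δp ≈ 43.6 kPa

V = 4Q/(πD²) = 4·0.00800/(π·0.0905²) = 1.244 m/s
Re = VD/ν = 1.244·0.0905/2.44×10^-6 = 4.61×10^4 → turbulent
ε/D = 0.0069/90.5 = 7.62×10^-5
Swamee-Jain: f = 0.02144
h_f = f(L/D)V²/(2g) = 0.02144·(289/0.0905)·1.244²/(2·9.81) = 5.397 m
Δp = ρg·h_f = 824.0·9.81·5.397 = 43.63 kPa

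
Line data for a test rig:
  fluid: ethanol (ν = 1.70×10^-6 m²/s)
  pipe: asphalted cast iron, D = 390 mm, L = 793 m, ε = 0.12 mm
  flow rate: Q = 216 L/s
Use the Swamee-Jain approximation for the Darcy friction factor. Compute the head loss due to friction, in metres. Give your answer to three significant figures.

V = 4Q/(πD²) = 4·0.216/(π·0.390²) = 1.808 m/s
Re = VD/ν = 1.808·0.390/1.70×10^-6 = 4.15×10^5 → turbulent
ε/D = 0.12/390 = 3.08×10^-4
Swamee-Jain: f = 0.01666
h_f = f(L/D)V²/(2g) = 0.01666·(793/0.390)·1.808²/(2·9.81) = 5.644 m

h_f ≈ 5.64 m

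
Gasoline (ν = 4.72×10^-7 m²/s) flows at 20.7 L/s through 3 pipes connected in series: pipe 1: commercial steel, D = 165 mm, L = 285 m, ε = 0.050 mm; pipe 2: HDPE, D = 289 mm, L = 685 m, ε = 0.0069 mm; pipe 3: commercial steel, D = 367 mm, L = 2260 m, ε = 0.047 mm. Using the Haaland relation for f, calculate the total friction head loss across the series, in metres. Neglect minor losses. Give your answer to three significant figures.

Pipe 1: V = 0.9681 m/s, Re = 3.38×10^5, ε/D = 3.03×10^-4, f = 0.01665, h_1 = f(L/D)V²/2g = 1.374 m
Pipe 2: V = 0.3156 m/s, Re = 1.93×10^5, ε/D = 2.39×10^-5, f = 0.01575, h_2 = f(L/D)V²/2g = 0.1895 m
Pipe 3: V = 0.1957 m/s, Re = 1.52×10^5, ε/D = 1.28×10^-4, f = 0.01711, h_3 = f(L/D)V²/2g = 0.2056 m
Series → Q common, losses add: H = Σh = 1.769 m

H ≈ 1.77 m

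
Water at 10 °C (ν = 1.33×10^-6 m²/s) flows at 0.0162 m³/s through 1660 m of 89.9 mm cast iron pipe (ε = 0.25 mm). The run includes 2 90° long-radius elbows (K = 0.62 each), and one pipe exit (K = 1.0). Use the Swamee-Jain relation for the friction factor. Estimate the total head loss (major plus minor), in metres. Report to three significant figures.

V = 4Q/(πD²) = 2.552 m/s; V²/2g = 0.3320 m
Re = 1.73×10^5, ε/D = 0.00278 → f = 0.02663 (Swamee-Jain)
Major: h_f = f(L/D)·V²/2g = 0.02663·18465·0.3320 = 163.2 m
Minor: ΣK = 2.24; h_m = ΣK·V²/2g = 0.7436 m
Total H_L = 163.2 + 0.7436 = 164.0 m

H_L ≈ 164 m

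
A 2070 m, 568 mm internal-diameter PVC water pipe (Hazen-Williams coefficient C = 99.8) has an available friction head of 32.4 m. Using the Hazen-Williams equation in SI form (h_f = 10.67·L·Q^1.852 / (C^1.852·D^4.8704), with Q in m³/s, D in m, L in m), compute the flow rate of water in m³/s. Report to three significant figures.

Q ≈ 0.665 m³/s

Rearranging: Q = [h_f·C^1.852·D^4.8704 / (10.67·L)]^(1/1.852)
Q = [32.4·99.8^1.852·0.568^4.8704 / (10.67·2070)]^0.540 = 0.6654 m³/s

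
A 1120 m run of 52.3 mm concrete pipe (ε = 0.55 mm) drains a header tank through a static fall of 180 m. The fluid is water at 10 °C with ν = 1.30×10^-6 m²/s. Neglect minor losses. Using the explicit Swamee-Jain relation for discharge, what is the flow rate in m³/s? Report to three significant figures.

Swamee-Jain (Type II): Q = -0.965·√(gD⁵h_f/L)·ln[ε/(3.7D) + √(3.17ν²L/(gD³h_f))]
√(gD⁵h_f/L) = √(9.81·0.0523⁵·180/1120) = 7.854×10^-4
ε/(3.7D) = 0.00284; √(3.17ν²L/(gD³h_f)) = 1.54×10^-4
Q = -0.965·7.854×10^-4·ln(0.002996) = 0.004404 m³/s
Check: V = 2.05 m/s, Re = 8.25×10^4, f = 0.03954, h_f = 181 m ≈ 180 m ✓

Q ≈ 0.00440 m³/s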